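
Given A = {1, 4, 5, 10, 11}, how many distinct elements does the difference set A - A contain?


A - A = {a - a' : a, a' ∈ A}; |A| = 5.
Bounds: 2|A|-1 ≤ |A - A| ≤ |A|² - |A| + 1, i.e. 9 ≤ |A - A| ≤ 21.
Note: 0 ∈ A - A always (from a - a). The set is symmetric: if d ∈ A - A then -d ∈ A - A.
Enumerate nonzero differences d = a - a' with a > a' (then include -d):
Positive differences: {1, 3, 4, 5, 6, 7, 9, 10}
Full difference set: {0} ∪ (positive diffs) ∪ (negative diffs).
|A - A| = 1 + 2·8 = 17 (matches direct enumeration: 17).

|A - A| = 17


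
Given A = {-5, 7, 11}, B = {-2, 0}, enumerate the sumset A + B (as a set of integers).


A + B = {a + b : a ∈ A, b ∈ B}.
Enumerate all |A|·|B| = 3·2 = 6 pairs (a, b) and collect distinct sums.
a = -5: -5+-2=-7, -5+0=-5
a = 7: 7+-2=5, 7+0=7
a = 11: 11+-2=9, 11+0=11
Collecting distinct sums: A + B = {-7, -5, 5, 7, 9, 11}
|A + B| = 6

A + B = {-7, -5, 5, 7, 9, 11}


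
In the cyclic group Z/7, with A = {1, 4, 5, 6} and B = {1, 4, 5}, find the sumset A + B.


Work in Z/7Z: reduce every sum a + b modulo 7.
Enumerate all 12 pairs:
a = 1: 1+1=2, 1+4=5, 1+5=6
a = 4: 4+1=5, 4+4=1, 4+5=2
a = 5: 5+1=6, 5+4=2, 5+5=3
a = 6: 6+1=0, 6+4=3, 6+5=4
Distinct residues collected: {0, 1, 2, 3, 4, 5, 6}
|A + B| = 7 (out of 7 total residues).

A + B = {0, 1, 2, 3, 4, 5, 6}


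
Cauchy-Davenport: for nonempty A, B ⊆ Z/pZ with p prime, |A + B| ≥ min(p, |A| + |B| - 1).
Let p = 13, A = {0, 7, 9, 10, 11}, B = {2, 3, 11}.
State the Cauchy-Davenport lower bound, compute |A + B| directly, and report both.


Cauchy-Davenport: |A + B| ≥ min(p, |A| + |B| - 1) for A, B nonempty in Z/pZ.
|A| = 5, |B| = 3, p = 13.
CD lower bound = min(13, 5 + 3 - 1) = min(13, 7) = 7.
Compute A + B mod 13 directly:
a = 0: 0+2=2, 0+3=3, 0+11=11
a = 7: 7+2=9, 7+3=10, 7+11=5
a = 9: 9+2=11, 9+3=12, 9+11=7
a = 10: 10+2=12, 10+3=0, 10+11=8
a = 11: 11+2=0, 11+3=1, 11+11=9
A + B = {0, 1, 2, 3, 5, 7, 8, 9, 10, 11, 12}, so |A + B| = 11.
Verify: 11 ≥ 7? Yes ✓.

CD lower bound = 7, actual |A + B| = 11.


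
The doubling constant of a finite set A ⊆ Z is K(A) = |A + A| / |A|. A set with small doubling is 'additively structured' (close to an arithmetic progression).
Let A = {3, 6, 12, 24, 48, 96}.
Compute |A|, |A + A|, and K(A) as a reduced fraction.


|A| = 6.
Compute A + A by enumerating all 36 pairs.
A + A = {6, 9, 12, 15, 18, 24, 27, 30, 36, 48, 51, 54, 60, 72, 96, 99, 102, 108, 120, 144, 192}, so |A + A| = 21.
K = |A + A| / |A| = 21/6 = 7/2 ≈ 3.5000.
Reference: AP of size 6 gives K = 11/6 ≈ 1.8333; a fully generic set of size 6 gives K ≈ 3.5000.

|A| = 6, |A + A| = 21, K = 21/6 = 7/2.


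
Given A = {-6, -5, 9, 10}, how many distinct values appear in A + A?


A + A = {a + a' : a, a' ∈ A}; |A| = 4.
General bounds: 2|A| - 1 ≤ |A + A| ≤ |A|(|A|+1)/2, i.e. 7 ≤ |A + A| ≤ 10.
Lower bound 2|A|-1 is attained iff A is an arithmetic progression.
Enumerate sums a + a' for a ≤ a' (symmetric, so this suffices):
a = -6: -6+-6=-12, -6+-5=-11, -6+9=3, -6+10=4
a = -5: -5+-5=-10, -5+9=4, -5+10=5
a = 9: 9+9=18, 9+10=19
a = 10: 10+10=20
Distinct sums: {-12, -11, -10, 3, 4, 5, 18, 19, 20}
|A + A| = 9

|A + A| = 9


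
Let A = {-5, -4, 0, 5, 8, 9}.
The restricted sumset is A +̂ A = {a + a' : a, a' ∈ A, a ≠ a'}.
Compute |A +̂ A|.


Restricted sumset: A +̂ A = {a + a' : a ∈ A, a' ∈ A, a ≠ a'}.
Equivalently, take A + A and drop any sum 2a that is achievable ONLY as a + a for a ∈ A (i.e. sums representable only with equal summands).
Enumerate pairs (a, a') with a < a' (symmetric, so each unordered pair gives one sum; this covers all a ≠ a'):
  -5 + -4 = -9
  -5 + 0 = -5
  -5 + 5 = 0
  -5 + 8 = 3
  -5 + 9 = 4
  -4 + 0 = -4
  -4 + 5 = 1
  -4 + 8 = 4
  -4 + 9 = 5
  0 + 5 = 5
  0 + 8 = 8
  0 + 9 = 9
  5 + 8 = 13
  5 + 9 = 14
  8 + 9 = 17
Collected distinct sums: {-9, -5, -4, 0, 1, 3, 4, 5, 8, 9, 13, 14, 17}
|A +̂ A| = 13
(Reference bound: |A +̂ A| ≥ 2|A| - 3 for |A| ≥ 2, with |A| = 6 giving ≥ 9.)

|A +̂ A| = 13


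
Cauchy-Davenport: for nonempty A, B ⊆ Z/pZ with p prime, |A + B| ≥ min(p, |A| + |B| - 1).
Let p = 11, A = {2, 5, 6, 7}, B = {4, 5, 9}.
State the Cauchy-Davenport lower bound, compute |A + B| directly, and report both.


Cauchy-Davenport: |A + B| ≥ min(p, |A| + |B| - 1) for A, B nonempty in Z/pZ.
|A| = 4, |B| = 3, p = 11.
CD lower bound = min(11, 4 + 3 - 1) = min(11, 6) = 6.
Compute A + B mod 11 directly:
a = 2: 2+4=6, 2+5=7, 2+9=0
a = 5: 5+4=9, 5+5=10, 5+9=3
a = 6: 6+4=10, 6+5=0, 6+9=4
a = 7: 7+4=0, 7+5=1, 7+9=5
A + B = {0, 1, 3, 4, 5, 6, 7, 9, 10}, so |A + B| = 9.
Verify: 9 ≥ 6? Yes ✓.

CD lower bound = 6, actual |A + B| = 9.


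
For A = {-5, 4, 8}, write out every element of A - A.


A - A = {a - a' : a, a' ∈ A}.
Compute a - a' for each ordered pair (a, a'):
a = -5: -5--5=0, -5-4=-9, -5-8=-13
a = 4: 4--5=9, 4-4=0, 4-8=-4
a = 8: 8--5=13, 8-4=4, 8-8=0
Collecting distinct values (and noting 0 appears from a-a):
A - A = {-13, -9, -4, 0, 4, 9, 13}
|A - A| = 7

A - A = {-13, -9, -4, 0, 4, 9, 13}


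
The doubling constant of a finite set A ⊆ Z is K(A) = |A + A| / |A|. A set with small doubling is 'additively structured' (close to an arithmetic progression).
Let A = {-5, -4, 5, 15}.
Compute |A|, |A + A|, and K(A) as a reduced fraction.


|A| = 4.
Compute A + A by enumerating all 16 pairs.
A + A = {-10, -9, -8, 0, 1, 10, 11, 20, 30}, so |A + A| = 9.
K = |A + A| / |A| = 9/4 (already in lowest terms) ≈ 2.2500.
Reference: AP of size 4 gives K = 7/4 ≈ 1.7500; a fully generic set of size 4 gives K ≈ 2.5000.

|A| = 4, |A + A| = 9, K = 9/4.


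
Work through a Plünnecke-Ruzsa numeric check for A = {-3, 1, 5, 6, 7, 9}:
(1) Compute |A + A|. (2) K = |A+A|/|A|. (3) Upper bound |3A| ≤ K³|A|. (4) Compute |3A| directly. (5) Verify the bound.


|A| = 6.
Step 1: Compute A + A by enumerating all 36 pairs.
A + A = {-6, -2, 2, 3, 4, 6, 7, 8, 10, 11, 12, 13, 14, 15, 16, 18}, so |A + A| = 16.
Step 2: Doubling constant K = |A + A|/|A| = 16/6 = 16/6 ≈ 2.6667.
Step 3: Plünnecke-Ruzsa gives |3A| ≤ K³·|A| = (2.6667)³ · 6 ≈ 113.7778.
Step 4: Compute 3A = A + A + A directly by enumerating all triples (a,b,c) ∈ A³; |3A| = 28.
Step 5: Check 28 ≤ 113.7778? Yes ✓.

K = 16/6, Plünnecke-Ruzsa bound K³|A| ≈ 113.7778, |3A| = 28, inequality holds.


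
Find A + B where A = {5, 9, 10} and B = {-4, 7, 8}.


A + B = {a + b : a ∈ A, b ∈ B}.
Enumerate all |A|·|B| = 3·3 = 9 pairs (a, b) and collect distinct sums.
a = 5: 5+-4=1, 5+7=12, 5+8=13
a = 9: 9+-4=5, 9+7=16, 9+8=17
a = 10: 10+-4=6, 10+7=17, 10+8=18
Collecting distinct sums: A + B = {1, 5, 6, 12, 13, 16, 17, 18}
|A + B| = 8

A + B = {1, 5, 6, 12, 13, 16, 17, 18}


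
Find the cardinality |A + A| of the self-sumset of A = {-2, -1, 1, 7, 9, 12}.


A + A = {a + a' : a, a' ∈ A}; |A| = 6.
General bounds: 2|A| - 1 ≤ |A + A| ≤ |A|(|A|+1)/2, i.e. 11 ≤ |A + A| ≤ 21.
Lower bound 2|A|-1 is attained iff A is an arithmetic progression.
Enumerate sums a + a' for a ≤ a' (symmetric, so this suffices):
a = -2: -2+-2=-4, -2+-1=-3, -2+1=-1, -2+7=5, -2+9=7, -2+12=10
a = -1: -1+-1=-2, -1+1=0, -1+7=6, -1+9=8, -1+12=11
a = 1: 1+1=2, 1+7=8, 1+9=10, 1+12=13
a = 7: 7+7=14, 7+9=16, 7+12=19
a = 9: 9+9=18, 9+12=21
a = 12: 12+12=24
Distinct sums: {-4, -3, -2, -1, 0, 2, 5, 6, 7, 8, 10, 11, 13, 14, 16, 18, 19, 21, 24}
|A + A| = 19

|A + A| = 19


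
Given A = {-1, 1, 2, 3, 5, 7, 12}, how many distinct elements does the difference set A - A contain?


A - A = {a - a' : a, a' ∈ A}; |A| = 7.
Bounds: 2|A|-1 ≤ |A - A| ≤ |A|² - |A| + 1, i.e. 13 ≤ |A - A| ≤ 43.
Note: 0 ∈ A - A always (from a - a). The set is symmetric: if d ∈ A - A then -d ∈ A - A.
Enumerate nonzero differences d = a - a' with a > a' (then include -d):
Positive differences: {1, 2, 3, 4, 5, 6, 7, 8, 9, 10, 11, 13}
Full difference set: {0} ∪ (positive diffs) ∪ (negative diffs).
|A - A| = 1 + 2·12 = 25 (matches direct enumeration: 25).

|A - A| = 25


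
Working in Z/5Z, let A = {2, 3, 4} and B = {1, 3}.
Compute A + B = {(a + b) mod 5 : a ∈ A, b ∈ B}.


Work in Z/5Z: reduce every sum a + b modulo 5.
Enumerate all 6 pairs:
a = 2: 2+1=3, 2+3=0
a = 3: 3+1=4, 3+3=1
a = 4: 4+1=0, 4+3=2
Distinct residues collected: {0, 1, 2, 3, 4}
|A + B| = 5 (out of 5 total residues).

A + B = {0, 1, 2, 3, 4}


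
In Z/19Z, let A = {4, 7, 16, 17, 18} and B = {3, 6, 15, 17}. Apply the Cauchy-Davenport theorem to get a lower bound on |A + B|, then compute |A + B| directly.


Cauchy-Davenport: |A + B| ≥ min(p, |A| + |B| - 1) for A, B nonempty in Z/pZ.
|A| = 5, |B| = 4, p = 19.
CD lower bound = min(19, 5 + 4 - 1) = min(19, 8) = 8.
Compute A + B mod 19 directly:
a = 4: 4+3=7, 4+6=10, 4+15=0, 4+17=2
a = 7: 7+3=10, 7+6=13, 7+15=3, 7+17=5
a = 16: 16+3=0, 16+6=3, 16+15=12, 16+17=14
a = 17: 17+3=1, 17+6=4, 17+15=13, 17+17=15
a = 18: 18+3=2, 18+6=5, 18+15=14, 18+17=16
A + B = {0, 1, 2, 3, 4, 5, 7, 10, 12, 13, 14, 15, 16}, so |A + B| = 13.
Verify: 13 ≥ 8? Yes ✓.

CD lower bound = 8, actual |A + B| = 13.


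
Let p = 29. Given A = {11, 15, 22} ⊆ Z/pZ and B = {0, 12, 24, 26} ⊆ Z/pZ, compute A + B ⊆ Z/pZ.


Work in Z/29Z: reduce every sum a + b modulo 29.
Enumerate all 12 pairs:
a = 11: 11+0=11, 11+12=23, 11+24=6, 11+26=8
a = 15: 15+0=15, 15+12=27, 15+24=10, 15+26=12
a = 22: 22+0=22, 22+12=5, 22+24=17, 22+26=19
Distinct residues collected: {5, 6, 8, 10, 11, 12, 15, 17, 19, 22, 23, 27}
|A + B| = 12 (out of 29 total residues).

A + B = {5, 6, 8, 10, 11, 12, 15, 17, 19, 22, 23, 27}


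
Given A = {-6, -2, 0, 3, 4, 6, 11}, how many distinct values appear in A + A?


A + A = {a + a' : a, a' ∈ A}; |A| = 7.
General bounds: 2|A| - 1 ≤ |A + A| ≤ |A|(|A|+1)/2, i.e. 13 ≤ |A + A| ≤ 28.
Lower bound 2|A|-1 is attained iff A is an arithmetic progression.
Enumerate sums a + a' for a ≤ a' (symmetric, so this suffices):
a = -6: -6+-6=-12, -6+-2=-8, -6+0=-6, -6+3=-3, -6+4=-2, -6+6=0, -6+11=5
a = -2: -2+-2=-4, -2+0=-2, -2+3=1, -2+4=2, -2+6=4, -2+11=9
a = 0: 0+0=0, 0+3=3, 0+4=4, 0+6=6, 0+11=11
a = 3: 3+3=6, 3+4=7, 3+6=9, 3+11=14
a = 4: 4+4=8, 4+6=10, 4+11=15
a = 6: 6+6=12, 6+11=17
a = 11: 11+11=22
Distinct sums: {-12, -8, -6, -4, -3, -2, 0, 1, 2, 3, 4, 5, 6, 7, 8, 9, 10, 11, 12, 14, 15, 17, 22}
|A + A| = 23

|A + A| = 23


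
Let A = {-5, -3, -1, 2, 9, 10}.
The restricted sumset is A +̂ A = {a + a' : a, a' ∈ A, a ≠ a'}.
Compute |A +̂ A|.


Restricted sumset: A +̂ A = {a + a' : a ∈ A, a' ∈ A, a ≠ a'}.
Equivalently, take A + A and drop any sum 2a that is achievable ONLY as a + a for a ∈ A (i.e. sums representable only with equal summands).
Enumerate pairs (a, a') with a < a' (symmetric, so each unordered pair gives one sum; this covers all a ≠ a'):
  -5 + -3 = -8
  -5 + -1 = -6
  -5 + 2 = -3
  -5 + 9 = 4
  -5 + 10 = 5
  -3 + -1 = -4
  -3 + 2 = -1
  -3 + 9 = 6
  -3 + 10 = 7
  -1 + 2 = 1
  -1 + 9 = 8
  -1 + 10 = 9
  2 + 9 = 11
  2 + 10 = 12
  9 + 10 = 19
Collected distinct sums: {-8, -6, -4, -3, -1, 1, 4, 5, 6, 7, 8, 9, 11, 12, 19}
|A +̂ A| = 15
(Reference bound: |A +̂ A| ≥ 2|A| - 3 for |A| ≥ 2, with |A| = 6 giving ≥ 9.)

|A +̂ A| = 15


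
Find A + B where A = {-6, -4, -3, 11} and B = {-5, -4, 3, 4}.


A + B = {a + b : a ∈ A, b ∈ B}.
Enumerate all |A|·|B| = 4·4 = 16 pairs (a, b) and collect distinct sums.
a = -6: -6+-5=-11, -6+-4=-10, -6+3=-3, -6+4=-2
a = -4: -4+-5=-9, -4+-4=-8, -4+3=-1, -4+4=0
a = -3: -3+-5=-8, -3+-4=-7, -3+3=0, -3+4=1
a = 11: 11+-5=6, 11+-4=7, 11+3=14, 11+4=15
Collecting distinct sums: A + B = {-11, -10, -9, -8, -7, -3, -2, -1, 0, 1, 6, 7, 14, 15}
|A + B| = 14

A + B = {-11, -10, -9, -8, -7, -3, -2, -1, 0, 1, 6, 7, 14, 15}


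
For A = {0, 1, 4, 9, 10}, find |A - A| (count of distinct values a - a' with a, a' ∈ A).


A - A = {a - a' : a, a' ∈ A}; |A| = 5.
Bounds: 2|A|-1 ≤ |A - A| ≤ |A|² - |A| + 1, i.e. 9 ≤ |A - A| ≤ 21.
Note: 0 ∈ A - A always (from a - a). The set is symmetric: if d ∈ A - A then -d ∈ A - A.
Enumerate nonzero differences d = a - a' with a > a' (then include -d):
Positive differences: {1, 3, 4, 5, 6, 8, 9, 10}
Full difference set: {0} ∪ (positive diffs) ∪ (negative diffs).
|A - A| = 1 + 2·8 = 17 (matches direct enumeration: 17).

|A - A| = 17


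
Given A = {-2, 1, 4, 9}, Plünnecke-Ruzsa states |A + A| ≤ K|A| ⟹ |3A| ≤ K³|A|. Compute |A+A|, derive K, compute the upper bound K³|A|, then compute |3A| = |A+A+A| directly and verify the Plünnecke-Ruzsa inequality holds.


|A| = 4.
Step 1: Compute A + A by enumerating all 16 pairs.
A + A = {-4, -1, 2, 5, 7, 8, 10, 13, 18}, so |A + A| = 9.
Step 2: Doubling constant K = |A + A|/|A| = 9/4 = 9/4 ≈ 2.2500.
Step 3: Plünnecke-Ruzsa gives |3A| ≤ K³·|A| = (2.2500)³ · 4 ≈ 45.5625.
Step 4: Compute 3A = A + A + A directly by enumerating all triples (a,b,c) ∈ A³; |3A| = 16.
Step 5: Check 16 ≤ 45.5625? Yes ✓.

K = 9/4, Plünnecke-Ruzsa bound K³|A| ≈ 45.5625, |3A| = 16, inequality holds.


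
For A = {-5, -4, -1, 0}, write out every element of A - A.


A - A = {a - a' : a, a' ∈ A}.
Compute a - a' for each ordered pair (a, a'):
a = -5: -5--5=0, -5--4=-1, -5--1=-4, -5-0=-5
a = -4: -4--5=1, -4--4=0, -4--1=-3, -4-0=-4
a = -1: -1--5=4, -1--4=3, -1--1=0, -1-0=-1
a = 0: 0--5=5, 0--4=4, 0--1=1, 0-0=0
Collecting distinct values (and noting 0 appears from a-a):
A - A = {-5, -4, -3, -1, 0, 1, 3, 4, 5}
|A - A| = 9

A - A = {-5, -4, -3, -1, 0, 1, 3, 4, 5}


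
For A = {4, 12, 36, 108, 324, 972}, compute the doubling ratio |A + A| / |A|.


|A| = 6.
Compute A + A by enumerating all 36 pairs.
A + A = {8, 16, 24, 40, 48, 72, 112, 120, 144, 216, 328, 336, 360, 432, 648, 976, 984, 1008, 1080, 1296, 1944}, so |A + A| = 21.
K = |A + A| / |A| = 21/6 = 7/2 ≈ 3.5000.
Reference: AP of size 6 gives K = 11/6 ≈ 1.8333; a fully generic set of size 6 gives K ≈ 3.5000.

|A| = 6, |A + A| = 21, K = 21/6 = 7/2.


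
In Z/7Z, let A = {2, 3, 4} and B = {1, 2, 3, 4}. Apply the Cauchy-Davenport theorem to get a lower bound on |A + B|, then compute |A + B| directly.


Cauchy-Davenport: |A + B| ≥ min(p, |A| + |B| - 1) for A, B nonempty in Z/pZ.
|A| = 3, |B| = 4, p = 7.
CD lower bound = min(7, 3 + 4 - 1) = min(7, 6) = 6.
Compute A + B mod 7 directly:
a = 2: 2+1=3, 2+2=4, 2+3=5, 2+4=6
a = 3: 3+1=4, 3+2=5, 3+3=6, 3+4=0
a = 4: 4+1=5, 4+2=6, 4+3=0, 4+4=1
A + B = {0, 1, 3, 4, 5, 6}, so |A + B| = 6.
Verify: 6 ≥ 6? Yes ✓.

CD lower bound = 6, actual |A + B| = 6.


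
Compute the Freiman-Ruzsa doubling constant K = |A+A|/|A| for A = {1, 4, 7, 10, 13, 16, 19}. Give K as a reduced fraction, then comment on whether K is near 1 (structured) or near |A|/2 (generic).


|A| = 7.
Compute A + A by enumerating all 49 pairs.
A + A = {2, 5, 8, 11, 14, 17, 20, 23, 26, 29, 32, 35, 38}, so |A + A| = 13.
K = |A + A| / |A| = 13/7 (already in lowest terms) ≈ 1.8571.
Reference: AP of size 7 gives K = 13/7 ≈ 1.8571; a fully generic set of size 7 gives K ≈ 4.0000.

|A| = 7, |A + A| = 13, K = 13/7.


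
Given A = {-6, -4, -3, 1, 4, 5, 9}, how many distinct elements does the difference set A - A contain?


A - A = {a - a' : a, a' ∈ A}; |A| = 7.
Bounds: 2|A|-1 ≤ |A - A| ≤ |A|² - |A| + 1, i.e. 13 ≤ |A - A| ≤ 43.
Note: 0 ∈ A - A always (from a - a). The set is symmetric: if d ∈ A - A then -d ∈ A - A.
Enumerate nonzero differences d = a - a' with a > a' (then include -d):
Positive differences: {1, 2, 3, 4, 5, 7, 8, 9, 10, 11, 12, 13, 15}
Full difference set: {0} ∪ (positive diffs) ∪ (negative diffs).
|A - A| = 1 + 2·13 = 27 (matches direct enumeration: 27).

|A - A| = 27


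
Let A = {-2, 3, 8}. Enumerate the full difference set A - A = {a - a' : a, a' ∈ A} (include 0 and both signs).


A - A = {a - a' : a, a' ∈ A}.
Compute a - a' for each ordered pair (a, a'):
a = -2: -2--2=0, -2-3=-5, -2-8=-10
a = 3: 3--2=5, 3-3=0, 3-8=-5
a = 8: 8--2=10, 8-3=5, 8-8=0
Collecting distinct values (and noting 0 appears from a-a):
A - A = {-10, -5, 0, 5, 10}
|A - A| = 5

A - A = {-10, -5, 0, 5, 10}


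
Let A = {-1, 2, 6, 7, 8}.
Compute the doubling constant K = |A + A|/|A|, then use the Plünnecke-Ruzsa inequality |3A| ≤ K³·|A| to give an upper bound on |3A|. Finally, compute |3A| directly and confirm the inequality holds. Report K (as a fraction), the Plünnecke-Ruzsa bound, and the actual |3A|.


|A| = 5.
Step 1: Compute A + A by enumerating all 25 pairs.
A + A = {-2, 1, 4, 5, 6, 7, 8, 9, 10, 12, 13, 14, 15, 16}, so |A + A| = 14.
Step 2: Doubling constant K = |A + A|/|A| = 14/5 = 14/5 ≈ 2.8000.
Step 3: Plünnecke-Ruzsa gives |3A| ≤ K³·|A| = (2.8000)³ · 5 ≈ 109.7600.
Step 4: Compute 3A = A + A + A directly by enumerating all triples (a,b,c) ∈ A³; |3A| = 24.
Step 5: Check 24 ≤ 109.7600? Yes ✓.

K = 14/5, Plünnecke-Ruzsa bound K³|A| ≈ 109.7600, |3A| = 24, inequality holds.


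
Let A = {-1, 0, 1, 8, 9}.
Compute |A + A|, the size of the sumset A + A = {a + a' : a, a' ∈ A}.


A + A = {a + a' : a, a' ∈ A}; |A| = 5.
General bounds: 2|A| - 1 ≤ |A + A| ≤ |A|(|A|+1)/2, i.e. 9 ≤ |A + A| ≤ 15.
Lower bound 2|A|-1 is attained iff A is an arithmetic progression.
Enumerate sums a + a' for a ≤ a' (symmetric, so this suffices):
a = -1: -1+-1=-2, -1+0=-1, -1+1=0, -1+8=7, -1+9=8
a = 0: 0+0=0, 0+1=1, 0+8=8, 0+9=9
a = 1: 1+1=2, 1+8=9, 1+9=10
a = 8: 8+8=16, 8+9=17
a = 9: 9+9=18
Distinct sums: {-2, -1, 0, 1, 2, 7, 8, 9, 10, 16, 17, 18}
|A + A| = 12

|A + A| = 12


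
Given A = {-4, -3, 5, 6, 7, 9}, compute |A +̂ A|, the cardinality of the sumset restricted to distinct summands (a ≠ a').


Restricted sumset: A +̂ A = {a + a' : a ∈ A, a' ∈ A, a ≠ a'}.
Equivalently, take A + A and drop any sum 2a that is achievable ONLY as a + a for a ∈ A (i.e. sums representable only with equal summands).
Enumerate pairs (a, a') with a < a' (symmetric, so each unordered pair gives one sum; this covers all a ≠ a'):
  -4 + -3 = -7
  -4 + 5 = 1
  -4 + 6 = 2
  -4 + 7 = 3
  -4 + 9 = 5
  -3 + 5 = 2
  -3 + 6 = 3
  -3 + 7 = 4
  -3 + 9 = 6
  5 + 6 = 11
  5 + 7 = 12
  5 + 9 = 14
  6 + 7 = 13
  6 + 9 = 15
  7 + 9 = 16
Collected distinct sums: {-7, 1, 2, 3, 4, 5, 6, 11, 12, 13, 14, 15, 16}
|A +̂ A| = 13
(Reference bound: |A +̂ A| ≥ 2|A| - 3 for |A| ≥ 2, with |A| = 6 giving ≥ 9.)

|A +̂ A| = 13


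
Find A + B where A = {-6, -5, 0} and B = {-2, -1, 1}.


A + B = {a + b : a ∈ A, b ∈ B}.
Enumerate all |A|·|B| = 3·3 = 9 pairs (a, b) and collect distinct sums.
a = -6: -6+-2=-8, -6+-1=-7, -6+1=-5
a = -5: -5+-2=-7, -5+-1=-6, -5+1=-4
a = 0: 0+-2=-2, 0+-1=-1, 0+1=1
Collecting distinct sums: A + B = {-8, -7, -6, -5, -4, -2, -1, 1}
|A + B| = 8

A + B = {-8, -7, -6, -5, -4, -2, -1, 1}


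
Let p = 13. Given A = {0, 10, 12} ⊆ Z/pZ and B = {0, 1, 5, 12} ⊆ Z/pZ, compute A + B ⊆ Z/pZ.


Work in Z/13Z: reduce every sum a + b modulo 13.
Enumerate all 12 pairs:
a = 0: 0+0=0, 0+1=1, 0+5=5, 0+12=12
a = 10: 10+0=10, 10+1=11, 10+5=2, 10+12=9
a = 12: 12+0=12, 12+1=0, 12+5=4, 12+12=11
Distinct residues collected: {0, 1, 2, 4, 5, 9, 10, 11, 12}
|A + B| = 9 (out of 13 total residues).

A + B = {0, 1, 2, 4, 5, 9, 10, 11, 12}


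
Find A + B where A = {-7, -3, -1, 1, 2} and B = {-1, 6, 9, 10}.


A + B = {a + b : a ∈ A, b ∈ B}.
Enumerate all |A|·|B| = 5·4 = 20 pairs (a, b) and collect distinct sums.
a = -7: -7+-1=-8, -7+6=-1, -7+9=2, -7+10=3
a = -3: -3+-1=-4, -3+6=3, -3+9=6, -3+10=7
a = -1: -1+-1=-2, -1+6=5, -1+9=8, -1+10=9
a = 1: 1+-1=0, 1+6=7, 1+9=10, 1+10=11
a = 2: 2+-1=1, 2+6=8, 2+9=11, 2+10=12
Collecting distinct sums: A + B = {-8, -4, -2, -1, 0, 1, 2, 3, 5, 6, 7, 8, 9, 10, 11, 12}
|A + B| = 16

A + B = {-8, -4, -2, -1, 0, 1, 2, 3, 5, 6, 7, 8, 9, 10, 11, 12}


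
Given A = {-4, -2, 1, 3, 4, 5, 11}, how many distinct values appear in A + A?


A + A = {a + a' : a, a' ∈ A}; |A| = 7.
General bounds: 2|A| - 1 ≤ |A + A| ≤ |A|(|A|+1)/2, i.e. 13 ≤ |A + A| ≤ 28.
Lower bound 2|A|-1 is attained iff A is an arithmetic progression.
Enumerate sums a + a' for a ≤ a' (symmetric, so this suffices):
a = -4: -4+-4=-8, -4+-2=-6, -4+1=-3, -4+3=-1, -4+4=0, -4+5=1, -4+11=7
a = -2: -2+-2=-4, -2+1=-1, -2+3=1, -2+4=2, -2+5=3, -2+11=9
a = 1: 1+1=2, 1+3=4, 1+4=5, 1+5=6, 1+11=12
a = 3: 3+3=6, 3+4=7, 3+5=8, 3+11=14
a = 4: 4+4=8, 4+5=9, 4+11=15
a = 5: 5+5=10, 5+11=16
a = 11: 11+11=22
Distinct sums: {-8, -6, -4, -3, -1, 0, 1, 2, 3, 4, 5, 6, 7, 8, 9, 10, 12, 14, 15, 16, 22}
|A + A| = 21

|A + A| = 21


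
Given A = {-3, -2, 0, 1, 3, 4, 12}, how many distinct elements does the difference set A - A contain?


A - A = {a - a' : a, a' ∈ A}; |A| = 7.
Bounds: 2|A|-1 ≤ |A - A| ≤ |A|² - |A| + 1, i.e. 13 ≤ |A - A| ≤ 43.
Note: 0 ∈ A - A always (from a - a). The set is symmetric: if d ∈ A - A then -d ∈ A - A.
Enumerate nonzero differences d = a - a' with a > a' (then include -d):
Positive differences: {1, 2, 3, 4, 5, 6, 7, 8, 9, 11, 12, 14, 15}
Full difference set: {0} ∪ (positive diffs) ∪ (negative diffs).
|A - A| = 1 + 2·13 = 27 (matches direct enumeration: 27).

|A - A| = 27


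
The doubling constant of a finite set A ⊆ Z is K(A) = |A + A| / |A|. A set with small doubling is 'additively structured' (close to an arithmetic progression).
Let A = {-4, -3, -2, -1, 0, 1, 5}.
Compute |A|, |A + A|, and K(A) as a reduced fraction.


|A| = 7.
Compute A + A by enumerating all 49 pairs.
A + A = {-8, -7, -6, -5, -4, -3, -2, -1, 0, 1, 2, 3, 4, 5, 6, 10}, so |A + A| = 16.
K = |A + A| / |A| = 16/7 (already in lowest terms) ≈ 2.2857.
Reference: AP of size 7 gives K = 13/7 ≈ 1.8571; a fully generic set of size 7 gives K ≈ 4.0000.

|A| = 7, |A + A| = 16, K = 16/7.


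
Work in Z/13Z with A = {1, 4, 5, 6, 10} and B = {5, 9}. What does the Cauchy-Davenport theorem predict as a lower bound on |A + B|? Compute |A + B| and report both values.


Cauchy-Davenport: |A + B| ≥ min(p, |A| + |B| - 1) for A, B nonempty in Z/pZ.
|A| = 5, |B| = 2, p = 13.
CD lower bound = min(13, 5 + 2 - 1) = min(13, 6) = 6.
Compute A + B mod 13 directly:
a = 1: 1+5=6, 1+9=10
a = 4: 4+5=9, 4+9=0
a = 5: 5+5=10, 5+9=1
a = 6: 6+5=11, 6+9=2
a = 10: 10+5=2, 10+9=6
A + B = {0, 1, 2, 6, 9, 10, 11}, so |A + B| = 7.
Verify: 7 ≥ 6? Yes ✓.

CD lower bound = 6, actual |A + B| = 7.


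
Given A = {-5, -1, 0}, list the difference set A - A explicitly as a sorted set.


A - A = {a - a' : a, a' ∈ A}.
Compute a - a' for each ordered pair (a, a'):
a = -5: -5--5=0, -5--1=-4, -5-0=-5
a = -1: -1--5=4, -1--1=0, -1-0=-1
a = 0: 0--5=5, 0--1=1, 0-0=0
Collecting distinct values (and noting 0 appears from a-a):
A - A = {-5, -4, -1, 0, 1, 4, 5}
|A - A| = 7

A - A = {-5, -4, -1, 0, 1, 4, 5}


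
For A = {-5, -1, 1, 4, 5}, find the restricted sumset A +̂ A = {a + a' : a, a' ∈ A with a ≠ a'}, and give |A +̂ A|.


Restricted sumset: A +̂ A = {a + a' : a ∈ A, a' ∈ A, a ≠ a'}.
Equivalently, take A + A and drop any sum 2a that is achievable ONLY as a + a for a ∈ A (i.e. sums representable only with equal summands).
Enumerate pairs (a, a') with a < a' (symmetric, so each unordered pair gives one sum; this covers all a ≠ a'):
  -5 + -1 = -6
  -5 + 1 = -4
  -5 + 4 = -1
  -5 + 5 = 0
  -1 + 1 = 0
  -1 + 4 = 3
  -1 + 5 = 4
  1 + 4 = 5
  1 + 5 = 6
  4 + 5 = 9
Collected distinct sums: {-6, -4, -1, 0, 3, 4, 5, 6, 9}
|A +̂ A| = 9
(Reference bound: |A +̂ A| ≥ 2|A| - 3 for |A| ≥ 2, with |A| = 5 giving ≥ 7.)

|A +̂ A| = 9


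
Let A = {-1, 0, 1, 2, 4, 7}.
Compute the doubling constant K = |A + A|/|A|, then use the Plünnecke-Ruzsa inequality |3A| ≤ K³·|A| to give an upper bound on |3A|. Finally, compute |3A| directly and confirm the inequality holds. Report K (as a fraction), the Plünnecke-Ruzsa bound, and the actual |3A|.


|A| = 6.
Step 1: Compute A + A by enumerating all 36 pairs.
A + A = {-2, -1, 0, 1, 2, 3, 4, 5, 6, 7, 8, 9, 11, 14}, so |A + A| = 14.
Step 2: Doubling constant K = |A + A|/|A| = 14/6 = 14/6 ≈ 2.3333.
Step 3: Plünnecke-Ruzsa gives |3A| ≤ K³·|A| = (2.3333)³ · 6 ≈ 76.2222.
Step 4: Compute 3A = A + A + A directly by enumerating all triples (a,b,c) ∈ A³; |3A| = 22.
Step 5: Check 22 ≤ 76.2222? Yes ✓.

K = 14/6, Plünnecke-Ruzsa bound K³|A| ≈ 76.2222, |3A| = 22, inequality holds.


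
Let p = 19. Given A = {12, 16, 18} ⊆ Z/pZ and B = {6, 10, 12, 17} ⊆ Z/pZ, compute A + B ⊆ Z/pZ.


Work in Z/19Z: reduce every sum a + b modulo 19.
Enumerate all 12 pairs:
a = 12: 12+6=18, 12+10=3, 12+12=5, 12+17=10
a = 16: 16+6=3, 16+10=7, 16+12=9, 16+17=14
a = 18: 18+6=5, 18+10=9, 18+12=11, 18+17=16
Distinct residues collected: {3, 5, 7, 9, 10, 11, 14, 16, 18}
|A + B| = 9 (out of 19 total residues).

A + B = {3, 5, 7, 9, 10, 11, 14, 16, 18}


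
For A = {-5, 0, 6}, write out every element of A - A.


A - A = {a - a' : a, a' ∈ A}.
Compute a - a' for each ordered pair (a, a'):
a = -5: -5--5=0, -5-0=-5, -5-6=-11
a = 0: 0--5=5, 0-0=0, 0-6=-6
a = 6: 6--5=11, 6-0=6, 6-6=0
Collecting distinct values (and noting 0 appears from a-a):
A - A = {-11, -6, -5, 0, 5, 6, 11}
|A - A| = 7

A - A = {-11, -6, -5, 0, 5, 6, 11}


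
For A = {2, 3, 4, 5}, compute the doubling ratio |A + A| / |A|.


|A| = 4.
Compute A + A by enumerating all 16 pairs.
A + A = {4, 5, 6, 7, 8, 9, 10}, so |A + A| = 7.
K = |A + A| / |A| = 7/4 (already in lowest terms) ≈ 1.7500.
Reference: AP of size 4 gives K = 7/4 ≈ 1.7500; a fully generic set of size 4 gives K ≈ 2.5000.

|A| = 4, |A + A| = 7, K = 7/4.


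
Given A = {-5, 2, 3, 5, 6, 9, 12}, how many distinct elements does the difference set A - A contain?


A - A = {a - a' : a, a' ∈ A}; |A| = 7.
Bounds: 2|A|-1 ≤ |A - A| ≤ |A|² - |A| + 1, i.e. 13 ≤ |A - A| ≤ 43.
Note: 0 ∈ A - A always (from a - a). The set is symmetric: if d ∈ A - A then -d ∈ A - A.
Enumerate nonzero differences d = a - a' with a > a' (then include -d):
Positive differences: {1, 2, 3, 4, 6, 7, 8, 9, 10, 11, 14, 17}
Full difference set: {0} ∪ (positive diffs) ∪ (negative diffs).
|A - A| = 1 + 2·12 = 25 (matches direct enumeration: 25).

|A - A| = 25


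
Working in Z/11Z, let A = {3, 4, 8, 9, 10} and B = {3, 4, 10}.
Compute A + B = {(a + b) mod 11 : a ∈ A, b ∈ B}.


Work in Z/11Z: reduce every sum a + b modulo 11.
Enumerate all 15 pairs:
a = 3: 3+3=6, 3+4=7, 3+10=2
a = 4: 4+3=7, 4+4=8, 4+10=3
a = 8: 8+3=0, 8+4=1, 8+10=7
a = 9: 9+3=1, 9+4=2, 9+10=8
a = 10: 10+3=2, 10+4=3, 10+10=9
Distinct residues collected: {0, 1, 2, 3, 6, 7, 8, 9}
|A + B| = 8 (out of 11 total residues).

A + B = {0, 1, 2, 3, 6, 7, 8, 9}


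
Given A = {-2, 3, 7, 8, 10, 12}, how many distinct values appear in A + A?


A + A = {a + a' : a, a' ∈ A}; |A| = 6.
General bounds: 2|A| - 1 ≤ |A + A| ≤ |A|(|A|+1)/2, i.e. 11 ≤ |A + A| ≤ 21.
Lower bound 2|A|-1 is attained iff A is an arithmetic progression.
Enumerate sums a + a' for a ≤ a' (symmetric, so this suffices):
a = -2: -2+-2=-4, -2+3=1, -2+7=5, -2+8=6, -2+10=8, -2+12=10
a = 3: 3+3=6, 3+7=10, 3+8=11, 3+10=13, 3+12=15
a = 7: 7+7=14, 7+8=15, 7+10=17, 7+12=19
a = 8: 8+8=16, 8+10=18, 8+12=20
a = 10: 10+10=20, 10+12=22
a = 12: 12+12=24
Distinct sums: {-4, 1, 5, 6, 8, 10, 11, 13, 14, 15, 16, 17, 18, 19, 20, 22, 24}
|A + A| = 17

|A + A| = 17


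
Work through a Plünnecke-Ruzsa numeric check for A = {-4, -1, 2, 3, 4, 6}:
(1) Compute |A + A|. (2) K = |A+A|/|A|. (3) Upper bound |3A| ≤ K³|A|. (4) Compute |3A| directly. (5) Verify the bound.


|A| = 6.
Step 1: Compute A + A by enumerating all 36 pairs.
A + A = {-8, -5, -2, -1, 0, 1, 2, 3, 4, 5, 6, 7, 8, 9, 10, 12}, so |A + A| = 16.
Step 2: Doubling constant K = |A + A|/|A| = 16/6 = 16/6 ≈ 2.6667.
Step 3: Plünnecke-Ruzsa gives |3A| ≤ K³·|A| = (2.6667)³ · 6 ≈ 113.7778.
Step 4: Compute 3A = A + A + A directly by enumerating all triples (a,b,c) ∈ A³; |3A| = 26.
Step 5: Check 26 ≤ 113.7778? Yes ✓.

K = 16/6, Plünnecke-Ruzsa bound K³|A| ≈ 113.7778, |3A| = 26, inequality holds.


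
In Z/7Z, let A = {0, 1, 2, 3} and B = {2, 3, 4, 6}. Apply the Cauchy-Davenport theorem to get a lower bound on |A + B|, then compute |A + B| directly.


Cauchy-Davenport: |A + B| ≥ min(p, |A| + |B| - 1) for A, B nonempty in Z/pZ.
|A| = 4, |B| = 4, p = 7.
CD lower bound = min(7, 4 + 4 - 1) = min(7, 7) = 7.
Compute A + B mod 7 directly:
a = 0: 0+2=2, 0+3=3, 0+4=4, 0+6=6
a = 1: 1+2=3, 1+3=4, 1+4=5, 1+6=0
a = 2: 2+2=4, 2+3=5, 2+4=6, 2+6=1
a = 3: 3+2=5, 3+3=6, 3+4=0, 3+6=2
A + B = {0, 1, 2, 3, 4, 5, 6}, so |A + B| = 7.
Verify: 7 ≥ 7? Yes ✓.

CD lower bound = 7, actual |A + B| = 7.


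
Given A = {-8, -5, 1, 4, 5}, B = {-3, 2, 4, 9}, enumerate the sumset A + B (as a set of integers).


A + B = {a + b : a ∈ A, b ∈ B}.
Enumerate all |A|·|B| = 5·4 = 20 pairs (a, b) and collect distinct sums.
a = -8: -8+-3=-11, -8+2=-6, -8+4=-4, -8+9=1
a = -5: -5+-3=-8, -5+2=-3, -5+4=-1, -5+9=4
a = 1: 1+-3=-2, 1+2=3, 1+4=5, 1+9=10
a = 4: 4+-3=1, 4+2=6, 4+4=8, 4+9=13
a = 5: 5+-3=2, 5+2=7, 5+4=9, 5+9=14
Collecting distinct sums: A + B = {-11, -8, -6, -4, -3, -2, -1, 1, 2, 3, 4, 5, 6, 7, 8, 9, 10, 13, 14}
|A + B| = 19

A + B = {-11, -8, -6, -4, -3, -2, -1, 1, 2, 3, 4, 5, 6, 7, 8, 9, 10, 13, 14}


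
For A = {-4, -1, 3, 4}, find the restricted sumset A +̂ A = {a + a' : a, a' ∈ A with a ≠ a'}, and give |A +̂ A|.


Restricted sumset: A +̂ A = {a + a' : a ∈ A, a' ∈ A, a ≠ a'}.
Equivalently, take A + A and drop any sum 2a that is achievable ONLY as a + a for a ∈ A (i.e. sums representable only with equal summands).
Enumerate pairs (a, a') with a < a' (symmetric, so each unordered pair gives one sum; this covers all a ≠ a'):
  -4 + -1 = -5
  -4 + 3 = -1
  -4 + 4 = 0
  -1 + 3 = 2
  -1 + 4 = 3
  3 + 4 = 7
Collected distinct sums: {-5, -1, 0, 2, 3, 7}
|A +̂ A| = 6
(Reference bound: |A +̂ A| ≥ 2|A| - 3 for |A| ≥ 2, with |A| = 4 giving ≥ 5.)

|A +̂ A| = 6


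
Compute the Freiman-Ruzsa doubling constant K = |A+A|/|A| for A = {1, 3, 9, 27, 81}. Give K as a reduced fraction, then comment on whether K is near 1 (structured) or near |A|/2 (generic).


|A| = 5.
Compute A + A by enumerating all 25 pairs.
A + A = {2, 4, 6, 10, 12, 18, 28, 30, 36, 54, 82, 84, 90, 108, 162}, so |A + A| = 15.
K = |A + A| / |A| = 15/5 = 3/1 ≈ 3.0000.
Reference: AP of size 5 gives K = 9/5 ≈ 1.8000; a fully generic set of size 5 gives K ≈ 3.0000.

|A| = 5, |A + A| = 15, K = 15/5 = 3/1.


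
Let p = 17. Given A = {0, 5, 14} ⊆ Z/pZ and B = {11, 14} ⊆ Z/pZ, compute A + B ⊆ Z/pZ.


Work in Z/17Z: reduce every sum a + b modulo 17.
Enumerate all 6 pairs:
a = 0: 0+11=11, 0+14=14
a = 5: 5+11=16, 5+14=2
a = 14: 14+11=8, 14+14=11
Distinct residues collected: {2, 8, 11, 14, 16}
|A + B| = 5 (out of 17 total residues).

A + B = {2, 8, 11, 14, 16}


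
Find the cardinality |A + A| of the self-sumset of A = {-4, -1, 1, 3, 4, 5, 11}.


A + A = {a + a' : a, a' ∈ A}; |A| = 7.
General bounds: 2|A| - 1 ≤ |A + A| ≤ |A|(|A|+1)/2, i.e. 13 ≤ |A + A| ≤ 28.
Lower bound 2|A|-1 is attained iff A is an arithmetic progression.
Enumerate sums a + a' for a ≤ a' (symmetric, so this suffices):
a = -4: -4+-4=-8, -4+-1=-5, -4+1=-3, -4+3=-1, -4+4=0, -4+5=1, -4+11=7
a = -1: -1+-1=-2, -1+1=0, -1+3=2, -1+4=3, -1+5=4, -1+11=10
a = 1: 1+1=2, 1+3=4, 1+4=5, 1+5=6, 1+11=12
a = 3: 3+3=6, 3+4=7, 3+5=8, 3+11=14
a = 4: 4+4=8, 4+5=9, 4+11=15
a = 5: 5+5=10, 5+11=16
a = 11: 11+11=22
Distinct sums: {-8, -5, -3, -2, -1, 0, 1, 2, 3, 4, 5, 6, 7, 8, 9, 10, 12, 14, 15, 16, 22}
|A + A| = 21

|A + A| = 21


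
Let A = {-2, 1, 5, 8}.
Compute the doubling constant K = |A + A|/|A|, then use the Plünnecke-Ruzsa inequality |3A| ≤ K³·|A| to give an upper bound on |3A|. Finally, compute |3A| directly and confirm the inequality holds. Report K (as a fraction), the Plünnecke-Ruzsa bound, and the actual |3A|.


|A| = 4.
Step 1: Compute A + A by enumerating all 16 pairs.
A + A = {-4, -1, 2, 3, 6, 9, 10, 13, 16}, so |A + A| = 9.
Step 2: Doubling constant K = |A + A|/|A| = 9/4 = 9/4 ≈ 2.2500.
Step 3: Plünnecke-Ruzsa gives |3A| ≤ K³·|A| = (2.2500)³ · 4 ≈ 45.5625.
Step 4: Compute 3A = A + A + A directly by enumerating all triples (a,b,c) ∈ A³; |3A| = 16.
Step 5: Check 16 ≤ 45.5625? Yes ✓.

K = 9/4, Plünnecke-Ruzsa bound K³|A| ≈ 45.5625, |3A| = 16, inequality holds.


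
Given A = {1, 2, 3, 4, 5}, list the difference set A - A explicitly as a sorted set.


A - A = {a - a' : a, a' ∈ A}.
Compute a - a' for each ordered pair (a, a'):
a = 1: 1-1=0, 1-2=-1, 1-3=-2, 1-4=-3, 1-5=-4
a = 2: 2-1=1, 2-2=0, 2-3=-1, 2-4=-2, 2-5=-3
a = 3: 3-1=2, 3-2=1, 3-3=0, 3-4=-1, 3-5=-2
a = 4: 4-1=3, 4-2=2, 4-3=1, 4-4=0, 4-5=-1
a = 5: 5-1=4, 5-2=3, 5-3=2, 5-4=1, 5-5=0
Collecting distinct values (and noting 0 appears from a-a):
A - A = {-4, -3, -2, -1, 0, 1, 2, 3, 4}
|A - A| = 9

A - A = {-4, -3, -2, -1, 0, 1, 2, 3, 4}


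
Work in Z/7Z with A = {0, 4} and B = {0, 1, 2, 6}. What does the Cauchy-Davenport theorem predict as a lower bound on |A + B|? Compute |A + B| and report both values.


Cauchy-Davenport: |A + B| ≥ min(p, |A| + |B| - 1) for A, B nonempty in Z/pZ.
|A| = 2, |B| = 4, p = 7.
CD lower bound = min(7, 2 + 4 - 1) = min(7, 5) = 5.
Compute A + B mod 7 directly:
a = 0: 0+0=0, 0+1=1, 0+2=2, 0+6=6
a = 4: 4+0=4, 4+1=5, 4+2=6, 4+6=3
A + B = {0, 1, 2, 3, 4, 5, 6}, so |A + B| = 7.
Verify: 7 ≥ 5? Yes ✓.

CD lower bound = 5, actual |A + B| = 7.


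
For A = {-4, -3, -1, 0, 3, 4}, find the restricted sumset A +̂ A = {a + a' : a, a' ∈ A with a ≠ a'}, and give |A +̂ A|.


Restricted sumset: A +̂ A = {a + a' : a ∈ A, a' ∈ A, a ≠ a'}.
Equivalently, take A + A and drop any sum 2a that is achievable ONLY as a + a for a ∈ A (i.e. sums representable only with equal summands).
Enumerate pairs (a, a') with a < a' (symmetric, so each unordered pair gives one sum; this covers all a ≠ a'):
  -4 + -3 = -7
  -4 + -1 = -5
  -4 + 0 = -4
  -4 + 3 = -1
  -4 + 4 = 0
  -3 + -1 = -4
  -3 + 0 = -3
  -3 + 3 = 0
  -3 + 4 = 1
  -1 + 0 = -1
  -1 + 3 = 2
  -1 + 4 = 3
  0 + 3 = 3
  0 + 4 = 4
  3 + 4 = 7
Collected distinct sums: {-7, -5, -4, -3, -1, 0, 1, 2, 3, 4, 7}
|A +̂ A| = 11
(Reference bound: |A +̂ A| ≥ 2|A| - 3 for |A| ≥ 2, with |A| = 6 giving ≥ 9.)

|A +̂ A| = 11


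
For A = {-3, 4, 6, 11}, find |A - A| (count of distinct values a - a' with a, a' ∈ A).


A - A = {a - a' : a, a' ∈ A}; |A| = 4.
Bounds: 2|A|-1 ≤ |A - A| ≤ |A|² - |A| + 1, i.e. 7 ≤ |A - A| ≤ 13.
Note: 0 ∈ A - A always (from a - a). The set is symmetric: if d ∈ A - A then -d ∈ A - A.
Enumerate nonzero differences d = a - a' with a > a' (then include -d):
Positive differences: {2, 5, 7, 9, 14}
Full difference set: {0} ∪ (positive diffs) ∪ (negative diffs).
|A - A| = 1 + 2·5 = 11 (matches direct enumeration: 11).

|A - A| = 11


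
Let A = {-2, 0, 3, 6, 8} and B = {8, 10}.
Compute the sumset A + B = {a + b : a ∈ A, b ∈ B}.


A + B = {a + b : a ∈ A, b ∈ B}.
Enumerate all |A|·|B| = 5·2 = 10 pairs (a, b) and collect distinct sums.
a = -2: -2+8=6, -2+10=8
a = 0: 0+8=8, 0+10=10
a = 3: 3+8=11, 3+10=13
a = 6: 6+8=14, 6+10=16
a = 8: 8+8=16, 8+10=18
Collecting distinct sums: A + B = {6, 8, 10, 11, 13, 14, 16, 18}
|A + B| = 8

A + B = {6, 8, 10, 11, 13, 14, 16, 18}


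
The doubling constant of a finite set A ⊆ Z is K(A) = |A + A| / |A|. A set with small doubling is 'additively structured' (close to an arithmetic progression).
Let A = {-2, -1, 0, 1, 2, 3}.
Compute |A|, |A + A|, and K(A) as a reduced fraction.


|A| = 6.
Compute A + A by enumerating all 36 pairs.
A + A = {-4, -3, -2, -1, 0, 1, 2, 3, 4, 5, 6}, so |A + A| = 11.
K = |A + A| / |A| = 11/6 (already in lowest terms) ≈ 1.8333.
Reference: AP of size 6 gives K = 11/6 ≈ 1.8333; a fully generic set of size 6 gives K ≈ 3.5000.

|A| = 6, |A + A| = 11, K = 11/6.


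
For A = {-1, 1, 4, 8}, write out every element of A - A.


A - A = {a - a' : a, a' ∈ A}.
Compute a - a' for each ordered pair (a, a'):
a = -1: -1--1=0, -1-1=-2, -1-4=-5, -1-8=-9
a = 1: 1--1=2, 1-1=0, 1-4=-3, 1-8=-7
a = 4: 4--1=5, 4-1=3, 4-4=0, 4-8=-4
a = 8: 8--1=9, 8-1=7, 8-4=4, 8-8=0
Collecting distinct values (and noting 0 appears from a-a):
A - A = {-9, -7, -5, -4, -3, -2, 0, 2, 3, 4, 5, 7, 9}
|A - A| = 13

A - A = {-9, -7, -5, -4, -3, -2, 0, 2, 3, 4, 5, 7, 9}


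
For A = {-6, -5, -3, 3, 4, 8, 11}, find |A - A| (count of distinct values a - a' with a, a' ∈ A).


A - A = {a - a' : a, a' ∈ A}; |A| = 7.
Bounds: 2|A|-1 ≤ |A - A| ≤ |A|² - |A| + 1, i.e. 13 ≤ |A - A| ≤ 43.
Note: 0 ∈ A - A always (from a - a). The set is symmetric: if d ∈ A - A then -d ∈ A - A.
Enumerate nonzero differences d = a - a' with a > a' (then include -d):
Positive differences: {1, 2, 3, 4, 5, 6, 7, 8, 9, 10, 11, 13, 14, 16, 17}
Full difference set: {0} ∪ (positive diffs) ∪ (negative diffs).
|A - A| = 1 + 2·15 = 31 (matches direct enumeration: 31).

|A - A| = 31


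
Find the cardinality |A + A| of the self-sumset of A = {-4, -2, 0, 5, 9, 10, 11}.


A + A = {a + a' : a, a' ∈ A}; |A| = 7.
General bounds: 2|A| - 1 ≤ |A + A| ≤ |A|(|A|+1)/2, i.e. 13 ≤ |A + A| ≤ 28.
Lower bound 2|A|-1 is attained iff A is an arithmetic progression.
Enumerate sums a + a' for a ≤ a' (symmetric, so this suffices):
a = -4: -4+-4=-8, -4+-2=-6, -4+0=-4, -4+5=1, -4+9=5, -4+10=6, -4+11=7
a = -2: -2+-2=-4, -2+0=-2, -2+5=3, -2+9=7, -2+10=8, -2+11=9
a = 0: 0+0=0, 0+5=5, 0+9=9, 0+10=10, 0+11=11
a = 5: 5+5=10, 5+9=14, 5+10=15, 5+11=16
a = 9: 9+9=18, 9+10=19, 9+11=20
a = 10: 10+10=20, 10+11=21
a = 11: 11+11=22
Distinct sums: {-8, -6, -4, -2, 0, 1, 3, 5, 6, 7, 8, 9, 10, 11, 14, 15, 16, 18, 19, 20, 21, 22}
|A + A| = 22

|A + A| = 22


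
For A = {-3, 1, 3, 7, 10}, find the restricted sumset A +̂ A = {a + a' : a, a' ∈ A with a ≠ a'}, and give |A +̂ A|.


Restricted sumset: A +̂ A = {a + a' : a ∈ A, a' ∈ A, a ≠ a'}.
Equivalently, take A + A and drop any sum 2a that is achievable ONLY as a + a for a ∈ A (i.e. sums representable only with equal summands).
Enumerate pairs (a, a') with a < a' (symmetric, so each unordered pair gives one sum; this covers all a ≠ a'):
  -3 + 1 = -2
  -3 + 3 = 0
  -3 + 7 = 4
  -3 + 10 = 7
  1 + 3 = 4
  1 + 7 = 8
  1 + 10 = 11
  3 + 7 = 10
  3 + 10 = 13
  7 + 10 = 17
Collected distinct sums: {-2, 0, 4, 7, 8, 10, 11, 13, 17}
|A +̂ A| = 9
(Reference bound: |A +̂ A| ≥ 2|A| - 3 for |A| ≥ 2, with |A| = 5 giving ≥ 7.)

|A +̂ A| = 9


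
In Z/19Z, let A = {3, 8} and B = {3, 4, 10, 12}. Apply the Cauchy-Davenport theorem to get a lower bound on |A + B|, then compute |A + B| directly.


Cauchy-Davenport: |A + B| ≥ min(p, |A| + |B| - 1) for A, B nonempty in Z/pZ.
|A| = 2, |B| = 4, p = 19.
CD lower bound = min(19, 2 + 4 - 1) = min(19, 5) = 5.
Compute A + B mod 19 directly:
a = 3: 3+3=6, 3+4=7, 3+10=13, 3+12=15
a = 8: 8+3=11, 8+4=12, 8+10=18, 8+12=1
A + B = {1, 6, 7, 11, 12, 13, 15, 18}, so |A + B| = 8.
Verify: 8 ≥ 5? Yes ✓.

CD lower bound = 5, actual |A + B| = 8.


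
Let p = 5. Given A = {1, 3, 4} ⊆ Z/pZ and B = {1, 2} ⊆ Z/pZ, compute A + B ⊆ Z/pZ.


Work in Z/5Z: reduce every sum a + b modulo 5.
Enumerate all 6 pairs:
a = 1: 1+1=2, 1+2=3
a = 3: 3+1=4, 3+2=0
a = 4: 4+1=0, 4+2=1
Distinct residues collected: {0, 1, 2, 3, 4}
|A + B| = 5 (out of 5 total residues).

A + B = {0, 1, 2, 3, 4}


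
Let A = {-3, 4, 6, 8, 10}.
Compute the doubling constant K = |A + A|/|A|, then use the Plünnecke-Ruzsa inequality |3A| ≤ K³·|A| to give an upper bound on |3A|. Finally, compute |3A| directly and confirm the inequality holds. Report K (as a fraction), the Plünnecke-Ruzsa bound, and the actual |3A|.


|A| = 5.
Step 1: Compute A + A by enumerating all 25 pairs.
A + A = {-6, 1, 3, 5, 7, 8, 10, 12, 14, 16, 18, 20}, so |A + A| = 12.
Step 2: Doubling constant K = |A + A|/|A| = 12/5 = 12/5 ≈ 2.4000.
Step 3: Plünnecke-Ruzsa gives |3A| ≤ K³·|A| = (2.4000)³ · 5 ≈ 69.1200.
Step 4: Compute 3A = A + A + A directly by enumerating all triples (a,b,c) ∈ A³; |3A| = 22.
Step 5: Check 22 ≤ 69.1200? Yes ✓.

K = 12/5, Plünnecke-Ruzsa bound K³|A| ≈ 69.1200, |3A| = 22, inequality holds.


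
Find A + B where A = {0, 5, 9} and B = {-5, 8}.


A + B = {a + b : a ∈ A, b ∈ B}.
Enumerate all |A|·|B| = 3·2 = 6 pairs (a, b) and collect distinct sums.
a = 0: 0+-5=-5, 0+8=8
a = 5: 5+-5=0, 5+8=13
a = 9: 9+-5=4, 9+8=17
Collecting distinct sums: A + B = {-5, 0, 4, 8, 13, 17}
|A + B| = 6

A + B = {-5, 0, 4, 8, 13, 17}
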